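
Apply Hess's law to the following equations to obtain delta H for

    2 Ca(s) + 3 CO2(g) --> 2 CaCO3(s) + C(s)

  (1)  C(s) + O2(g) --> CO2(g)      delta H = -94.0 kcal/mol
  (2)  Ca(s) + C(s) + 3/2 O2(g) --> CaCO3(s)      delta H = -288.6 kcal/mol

delta H = -295.2 kcal/mol

(1) reversed and × 3 (reverse to put CO2(g) on the reactant side; ×3 to match 3 CO2(g) in the target): (-3)·(-94.0) = +282.0 kcal/mol
(2) × 2 (scale by 2 for the 2 CaCO3(s)): (2)·(-288.6) = -577.2 kcal/mol
Since enthalpy is a state function, delta H = (-3)·(-94.0) + (2)·(-288.6) = -295.2 kcal/mol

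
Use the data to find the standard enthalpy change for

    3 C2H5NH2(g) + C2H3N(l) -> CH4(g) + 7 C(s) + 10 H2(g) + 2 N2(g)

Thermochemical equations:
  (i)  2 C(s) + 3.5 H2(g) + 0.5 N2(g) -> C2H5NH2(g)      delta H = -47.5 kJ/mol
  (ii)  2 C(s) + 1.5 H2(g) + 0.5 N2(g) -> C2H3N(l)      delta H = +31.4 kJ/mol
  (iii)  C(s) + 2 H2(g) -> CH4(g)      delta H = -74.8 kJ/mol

delta H = 36.3 kJ/mol

(i) reversed and × 3 (reverse to put C2H5NH2(g) on the reactant side; ×3 to match 3 C2H5NH2(g) in the target): (-3)·(-47.5) = +142.5 kJ/mol
(ii) reversed (reverse to put C2H3N(l) on the reactant side): -31.4 kJ/mol
(iii) as written (CH4(g) already on the product side): -74.8 kJ/mol
Summing the manipulated equations, delta H = (-3)·(-47.5) + (-1)·(+31.4) + (1)·(-74.8) = 36.3 kJ/mol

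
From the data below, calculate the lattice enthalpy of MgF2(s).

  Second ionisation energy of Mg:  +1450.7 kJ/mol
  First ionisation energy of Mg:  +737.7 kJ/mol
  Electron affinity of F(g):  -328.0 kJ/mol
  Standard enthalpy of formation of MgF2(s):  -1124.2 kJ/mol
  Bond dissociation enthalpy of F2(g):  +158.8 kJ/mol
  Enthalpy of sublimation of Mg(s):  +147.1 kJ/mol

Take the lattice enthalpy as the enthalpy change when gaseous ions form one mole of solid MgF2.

ΔHf° = 1·ΔHsub + 1·(ΣIE) + 1·D(F2) + 2·EA + U
-1124.2 = 1·(+147.1) + 1·(+2188.4) + 1·(+158.8) + 2·(-328.0) + U
U = -1124.2 − (+1838.3) = -2962.5 kJ/mol

U = -2962.5 kJ/mol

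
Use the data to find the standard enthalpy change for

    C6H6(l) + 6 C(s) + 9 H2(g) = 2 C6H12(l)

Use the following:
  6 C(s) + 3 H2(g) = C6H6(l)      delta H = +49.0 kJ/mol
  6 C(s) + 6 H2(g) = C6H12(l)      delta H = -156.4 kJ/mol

equation 1 reversed (C6H6(l) must end up as a reactant): -49.0 kJ/mol
equation 2 × 2 (scale by 2 for the 2 C6H12(l)): (2)·(-156.4) = -312.8 kJ/mol
delta H = (-1)·(+49.0) + (2)·(-156.4) = -361.8 kJ/mol

delta H = -361.8 kJ/mol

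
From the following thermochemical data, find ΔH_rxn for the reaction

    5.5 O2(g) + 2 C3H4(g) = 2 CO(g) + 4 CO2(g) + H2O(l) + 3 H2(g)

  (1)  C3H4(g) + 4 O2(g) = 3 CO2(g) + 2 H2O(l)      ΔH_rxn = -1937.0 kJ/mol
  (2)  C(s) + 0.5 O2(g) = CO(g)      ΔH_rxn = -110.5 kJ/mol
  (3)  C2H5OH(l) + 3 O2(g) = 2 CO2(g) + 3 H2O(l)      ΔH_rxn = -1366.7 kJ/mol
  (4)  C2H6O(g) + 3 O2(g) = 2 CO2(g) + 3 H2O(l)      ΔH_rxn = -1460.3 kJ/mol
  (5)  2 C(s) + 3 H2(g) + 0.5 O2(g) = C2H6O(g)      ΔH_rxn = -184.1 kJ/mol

(1) × 2 (×2 to match 2 C3H4(g) in the target): (2)·(-1937.0) = -3874.0 kJ/mol
(2) × 2 (×2 to match 2 CO(g) in the target): (2)·(-110.5) = -221.0 kJ/mol
(3): not needed (C2H5OH(l) appears nowhere else).
(4) reversed: +1460.3 kJ/mol
(5) reversed (reverse to put H2(g) on the product side): +184.1 kJ/mol
ΔH_rxn = (2)·(-1937.0) + (2)·(-110.5) + (-1)·(-1460.3) + (-1)·(-184.1) = -2450.6 kJ/mol

ΔH_rxn = -2450.6 kJ/mol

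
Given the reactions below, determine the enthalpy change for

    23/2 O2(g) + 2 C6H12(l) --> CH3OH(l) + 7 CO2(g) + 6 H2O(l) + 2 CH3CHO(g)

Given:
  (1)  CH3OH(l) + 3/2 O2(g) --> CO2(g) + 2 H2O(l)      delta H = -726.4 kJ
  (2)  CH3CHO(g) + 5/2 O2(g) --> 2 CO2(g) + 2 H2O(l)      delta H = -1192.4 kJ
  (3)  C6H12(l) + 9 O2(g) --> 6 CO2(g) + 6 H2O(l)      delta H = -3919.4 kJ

delta H = -4727.6 kJ

(1) reversed: +726.4 kJ
(2) reversed and × 2: (-2)·(-1192.4) = +2384.8 kJ
(3) × 2: (2)·(-3919.4) = -7838.8 kJ
delta H = (+726.4) + (+2384.8) + (-7838.8) = -4727.6 kJ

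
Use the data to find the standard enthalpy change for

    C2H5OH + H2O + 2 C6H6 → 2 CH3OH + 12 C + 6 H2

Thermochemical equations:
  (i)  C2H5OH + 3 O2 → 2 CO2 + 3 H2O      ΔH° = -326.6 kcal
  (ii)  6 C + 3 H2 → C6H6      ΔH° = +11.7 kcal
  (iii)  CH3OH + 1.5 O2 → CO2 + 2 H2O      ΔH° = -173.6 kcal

ΔH° = -2.8 kcal

(i) as written (C2H5OH already on the reactant side): -326.6 kcal
(ii) reversed and × 2 (C6H6 must end up as a reactant; scale by 2 for the 2 C6H6): (-2)·(+11.7) = -23.4 kcal
(iii) reversed and × 2 (CH3OH must end up as a product; ×2 to match 2 CH3OH in the target): (-2)·(-173.6) = +347.2 kcal
Combining the equations, ΔH° = (1)·(-326.6) + (-2)·(+11.7) + (-2)·(-173.6) = -2.8 kcal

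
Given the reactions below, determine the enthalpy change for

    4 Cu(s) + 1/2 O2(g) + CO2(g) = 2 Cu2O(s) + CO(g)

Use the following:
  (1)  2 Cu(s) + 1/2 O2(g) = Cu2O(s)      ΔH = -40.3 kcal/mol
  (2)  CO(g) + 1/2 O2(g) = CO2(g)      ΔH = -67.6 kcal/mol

(1) × 2 (×2 to match 2 Cu2O(s) in the target): (2)·(-40.3) = -80.6 kcal/mol
(2) reversed (CO(g) must end up as a product): +67.6 kcal/mol
Combining the equations, ΔH = (2)·(-40.3) + (-1)·(-67.6) = -13.0 kcal/mol

ΔH = -13.0 kcal/mol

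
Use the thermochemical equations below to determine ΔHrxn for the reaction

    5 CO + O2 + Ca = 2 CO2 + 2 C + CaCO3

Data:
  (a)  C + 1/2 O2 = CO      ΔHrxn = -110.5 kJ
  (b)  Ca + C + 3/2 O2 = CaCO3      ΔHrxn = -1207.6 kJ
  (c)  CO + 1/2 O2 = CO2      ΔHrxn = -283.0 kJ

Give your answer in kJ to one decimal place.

(a) reversed and × 3: (-3)·(-110.5) = +331.5 kJ
(b) as written: -1207.6 kJ
(c) × 2: (2)·(-283.0) = -566.0 kJ
ΔHrxn = (-3)·(-110.5) + (1)·(-1207.6) + (2)·(-283.0) = -1442.1 kJ

ΔHrxn = -1442.1 kJ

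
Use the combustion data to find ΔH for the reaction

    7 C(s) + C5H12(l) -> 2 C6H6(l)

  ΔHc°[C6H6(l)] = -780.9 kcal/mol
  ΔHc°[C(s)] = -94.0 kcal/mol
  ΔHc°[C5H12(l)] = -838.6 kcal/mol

Using ΔH = Σ nΔHc°(reactants) − Σ nΔHc°(products):
= [7·(-94.0) + 1·(-838.6)] − [2·(-780.9)]
= 65.2 kcal/mol

ΔH = 65.2 kcal/mol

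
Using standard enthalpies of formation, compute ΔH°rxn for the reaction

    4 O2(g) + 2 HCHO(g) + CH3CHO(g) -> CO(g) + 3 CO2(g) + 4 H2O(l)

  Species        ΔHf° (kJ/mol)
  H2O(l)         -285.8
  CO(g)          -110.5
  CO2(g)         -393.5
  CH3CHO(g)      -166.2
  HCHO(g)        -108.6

ΔH°rxn = Σ nΔHf°(products) − Σ nΔHf°(reactants).
Products: 1·(-110.5) + 3·(-393.5) + 4·(-285.8) = -2434.2
Reactants: 4·(+0.0) + 2·(-108.6) + 1·(-166.2) = -383.4
ΔH°rxn = (-2434.2) − (-383.4) = -2050.8 kJ/mol

ΔH°rxn = -2050.8 kJ/mol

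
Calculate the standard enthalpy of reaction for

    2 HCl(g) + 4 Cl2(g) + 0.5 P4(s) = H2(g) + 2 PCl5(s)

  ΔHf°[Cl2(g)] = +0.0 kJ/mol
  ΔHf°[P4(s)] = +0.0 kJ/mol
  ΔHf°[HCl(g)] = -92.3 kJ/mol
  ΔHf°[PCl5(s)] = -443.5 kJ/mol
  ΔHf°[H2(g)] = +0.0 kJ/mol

ΔH°rxn = Σ nΔHf°(products) − Σ nΔHf°(reactants).
Products: 1·(+0.0) + 2·(-443.5) = -887.0
Reactants: 2·(-92.3) + 4·(+0.0) + 1/2·(+0.0) = -184.6
ΔH°rxn = (-887.0) − (-184.6) = -702.4 kJ/mol

ΔH°rxn = -702.4 kJ/mol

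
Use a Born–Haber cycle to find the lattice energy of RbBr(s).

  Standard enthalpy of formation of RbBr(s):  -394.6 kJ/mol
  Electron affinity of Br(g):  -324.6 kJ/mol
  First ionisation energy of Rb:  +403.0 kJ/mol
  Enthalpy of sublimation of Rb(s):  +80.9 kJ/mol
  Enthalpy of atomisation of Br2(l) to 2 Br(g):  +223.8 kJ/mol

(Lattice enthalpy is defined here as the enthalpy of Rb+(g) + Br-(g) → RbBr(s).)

ΔHf° = 1·ΔHsub + 1·(ΣIE) + 1/2·D(Br2) + 1·EA + U
-394.6 = 1·(+80.9) + 1·(+403.0) + 1/2·(+223.8) + 1·(-324.6) + U
U = -394.6 − (+271.2) = -665.8 kJ/mol

U = -665.8 kJ/mol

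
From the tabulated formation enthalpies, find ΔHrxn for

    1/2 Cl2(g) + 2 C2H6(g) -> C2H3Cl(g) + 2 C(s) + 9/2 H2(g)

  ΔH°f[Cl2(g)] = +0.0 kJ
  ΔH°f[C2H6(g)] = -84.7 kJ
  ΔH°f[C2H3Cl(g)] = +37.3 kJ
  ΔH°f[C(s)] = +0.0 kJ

Products: 1·(+37.3) + 2·(+0.0) + 9/2·(+0.0) = +37.3
Reactants: 1/2·(+0.0) + 2·(-84.7) = -169.4
ΔHrxn = (+37.3) − (-169.4) = 206.7 kJ

ΔHrxn = 206.7 kJ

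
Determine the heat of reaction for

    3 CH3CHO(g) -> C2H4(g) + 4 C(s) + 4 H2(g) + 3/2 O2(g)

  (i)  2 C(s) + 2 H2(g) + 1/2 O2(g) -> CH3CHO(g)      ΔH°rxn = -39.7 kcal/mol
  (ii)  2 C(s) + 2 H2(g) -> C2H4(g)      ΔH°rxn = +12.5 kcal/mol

(i) reversed and × 3 (reverse to put CH3CHO(g) on the reactant side; scale by 3 for the 3 CH3CHO(g)): (-3)·(-39.7) = +119.1 kcal/mol
(ii) as written (C2H4(g) already on the product side): +12.5 kcal/mol
ΔH°rxn = (-3)·(-39.7) + (1)·(+12.5) = 131.6 kcal/mol

ΔH°rxn = 131.6 kcal/mol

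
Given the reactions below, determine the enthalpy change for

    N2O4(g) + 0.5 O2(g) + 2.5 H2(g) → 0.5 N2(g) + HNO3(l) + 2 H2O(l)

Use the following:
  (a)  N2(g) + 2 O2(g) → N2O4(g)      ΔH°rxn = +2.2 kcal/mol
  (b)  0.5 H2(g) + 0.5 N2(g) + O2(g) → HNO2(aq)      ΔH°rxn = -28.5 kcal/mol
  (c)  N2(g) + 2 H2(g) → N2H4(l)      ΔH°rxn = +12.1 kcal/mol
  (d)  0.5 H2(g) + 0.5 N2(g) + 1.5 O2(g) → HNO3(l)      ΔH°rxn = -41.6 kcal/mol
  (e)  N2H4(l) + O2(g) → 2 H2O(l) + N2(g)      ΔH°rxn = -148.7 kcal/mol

ΔH°rxn = -180.4 kcal/mol

(a) reversed: -2.2 kcal/mol
(b): not needed.
(c) as written: +12.1 kcal/mol
(d) as written: -41.6 kcal/mol
(e) as written: -148.7 kcal/mol
Since enthalpy is a state function, ΔH°rxn = (-1)·(+2.2) + (1)·(+12.1) + (1)·(-41.6) + (1)·(-148.7) = -180.4 kcal/mol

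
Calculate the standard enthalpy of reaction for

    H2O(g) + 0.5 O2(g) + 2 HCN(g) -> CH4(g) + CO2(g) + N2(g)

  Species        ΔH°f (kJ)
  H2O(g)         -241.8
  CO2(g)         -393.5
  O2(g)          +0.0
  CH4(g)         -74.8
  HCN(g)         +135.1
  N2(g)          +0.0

ΔHrxn = -496.7 kJ

ΔH°rxn = Σ nΔHf°(products) − Σ nΔHf°(reactants).
Products: 1·(-74.8) + 1·(-393.5) + 1·(+0.0) = -468.3
Reactants: 1·(-241.8) + 1/2·(+0.0) + 2·(+135.1) = +28.4
ΔHrxn = (-468.3) − (+28.4) = -496.7 kJ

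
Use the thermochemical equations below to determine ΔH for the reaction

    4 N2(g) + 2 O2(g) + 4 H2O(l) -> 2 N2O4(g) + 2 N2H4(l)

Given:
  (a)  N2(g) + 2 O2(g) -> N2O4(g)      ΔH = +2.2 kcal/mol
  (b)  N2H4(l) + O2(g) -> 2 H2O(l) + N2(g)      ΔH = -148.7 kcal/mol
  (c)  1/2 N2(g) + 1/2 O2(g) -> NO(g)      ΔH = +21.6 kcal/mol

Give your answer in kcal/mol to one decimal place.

ΔH = 301.8 kcal/mol

(a) × 2 (×2 to match 2 N2O4(g) in the target): (2)·(+2.2) = +4.4 kcal/mol
(b) reversed and × 2 (N2H4(l) must end up as a product; scale by 2 for the 2 N2H4(l)): (-2)·(-148.7) = +297.4 kcal/mol
(c): not needed (NO(g) appears nowhere else).
By Hess's law, ΔH = (+4.4) + (+297.4) = 301.8 kcal/mol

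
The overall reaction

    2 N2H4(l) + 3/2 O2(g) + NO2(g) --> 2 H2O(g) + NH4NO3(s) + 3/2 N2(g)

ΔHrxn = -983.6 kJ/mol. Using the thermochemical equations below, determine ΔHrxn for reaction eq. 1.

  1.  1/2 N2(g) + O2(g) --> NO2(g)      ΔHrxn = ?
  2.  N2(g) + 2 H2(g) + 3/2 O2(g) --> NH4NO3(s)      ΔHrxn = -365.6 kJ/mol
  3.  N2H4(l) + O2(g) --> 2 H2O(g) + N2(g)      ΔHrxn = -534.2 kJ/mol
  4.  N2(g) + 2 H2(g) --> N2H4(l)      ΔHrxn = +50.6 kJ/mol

ΔHrxn = 33.2 kJ/mol

eq. 1 reversed (reverse to put NO2(g) on the reactant side): contributes −x
eq. 2 as written (NH4NO3(s) already on the product side): -365.6 kJ/mol
eq. 3 as written (H2O(g) already on the product side): -534.2 kJ/mol
eq. 4 reversed: -50.6 kJ/mol
-983.6 = (-365.6) + (-534.2) + (-50.6) − x
x = (-983.6 − (-950.4)) / (-1) = 33.2 kJ/mol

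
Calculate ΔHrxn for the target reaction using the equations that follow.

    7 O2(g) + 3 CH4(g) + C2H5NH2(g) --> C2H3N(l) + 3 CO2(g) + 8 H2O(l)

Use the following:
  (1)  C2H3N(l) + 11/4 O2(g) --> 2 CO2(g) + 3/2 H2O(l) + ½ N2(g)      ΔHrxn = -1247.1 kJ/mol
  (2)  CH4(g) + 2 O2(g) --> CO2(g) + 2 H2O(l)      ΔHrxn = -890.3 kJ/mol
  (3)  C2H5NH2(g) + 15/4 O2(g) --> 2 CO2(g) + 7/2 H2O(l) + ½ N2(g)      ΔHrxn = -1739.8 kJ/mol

ΔHrxn = -3163.6 kJ/mol

(1) reversed (C2H3N(l) must end up as a product): +1247.1 kJ/mol
(2) × 3 (scale by 3 for the 3 CH4(g)): (3)·(-890.3) = -2670.9 kJ/mol
(3) as written (C2H5NH2(g) already on the reactant side): -1739.8 kJ/mol
ΔHrxn = (+1247.1) + (-2670.9) + (-1739.8) = -3163.6 kJ/mol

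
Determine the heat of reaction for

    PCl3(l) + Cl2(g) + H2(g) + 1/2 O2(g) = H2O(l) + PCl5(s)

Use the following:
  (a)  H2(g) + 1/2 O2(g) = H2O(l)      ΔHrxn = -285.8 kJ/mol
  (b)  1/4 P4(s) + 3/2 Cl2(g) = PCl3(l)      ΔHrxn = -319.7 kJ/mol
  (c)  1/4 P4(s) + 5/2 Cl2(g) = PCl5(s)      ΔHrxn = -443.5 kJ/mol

(a) as written (H2O(l) already on the product side): -285.8 kJ/mol
(b) reversed (PCl3(l) must end up as a reactant): +319.7 kJ/mol
(c) as written (PCl5(s) already on the product side): -443.5 kJ/mol
Summing the manipulated equations, ΔHrxn = (1)·(-285.8) + (-1)·(-319.7) + (1)·(-443.5) = -409.6 kJ/mol

ΔHrxn = -409.6 kJ/mol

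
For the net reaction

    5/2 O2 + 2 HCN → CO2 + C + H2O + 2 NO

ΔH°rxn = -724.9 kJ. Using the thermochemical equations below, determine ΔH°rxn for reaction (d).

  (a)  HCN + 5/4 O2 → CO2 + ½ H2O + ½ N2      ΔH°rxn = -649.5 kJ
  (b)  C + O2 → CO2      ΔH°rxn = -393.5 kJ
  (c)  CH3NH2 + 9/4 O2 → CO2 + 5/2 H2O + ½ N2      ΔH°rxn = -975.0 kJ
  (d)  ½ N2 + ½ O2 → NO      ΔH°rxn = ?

(a) × 2 (scale by 2 for the 2 HCN): (2)·(-649.5) = -1299.0 kJ
(b) reversed (reverse to put C on the product side): +393.5 kJ
(c): not needed (CH3NH2 appears nowhere else).
(d) × 2 (×2 to match 2 NO in the target): contributes 2·x
-724.9 = (-1299.0) + (+393.5) + 2·x
x = (-724.9 − (-905.5)) / (2) = 90.3 kJ

ΔH°rxn = 90.3 kJ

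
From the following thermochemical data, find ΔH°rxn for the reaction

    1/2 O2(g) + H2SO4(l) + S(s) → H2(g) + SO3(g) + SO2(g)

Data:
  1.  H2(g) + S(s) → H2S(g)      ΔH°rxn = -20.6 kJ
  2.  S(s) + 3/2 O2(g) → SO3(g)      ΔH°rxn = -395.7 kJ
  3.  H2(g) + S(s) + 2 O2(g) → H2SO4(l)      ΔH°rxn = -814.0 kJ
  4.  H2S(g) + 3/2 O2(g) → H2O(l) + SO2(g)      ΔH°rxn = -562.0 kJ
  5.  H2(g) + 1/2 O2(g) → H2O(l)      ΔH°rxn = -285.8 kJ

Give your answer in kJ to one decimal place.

eq. 1 as written: -20.6 kJ
eq. 2 as written: -395.7 kJ
eq. 3 reversed: +814.0 kJ
eq. 4 as written: -562.0 kJ
eq. 5 reversed: +285.8 kJ
Since enthalpy is a state function, ΔH°rxn = (-20.6) + (-395.7) + (+814.0) + (-562.0) + (+285.8) = 121.5 kJ

ΔH°rxn = 121.5 kJ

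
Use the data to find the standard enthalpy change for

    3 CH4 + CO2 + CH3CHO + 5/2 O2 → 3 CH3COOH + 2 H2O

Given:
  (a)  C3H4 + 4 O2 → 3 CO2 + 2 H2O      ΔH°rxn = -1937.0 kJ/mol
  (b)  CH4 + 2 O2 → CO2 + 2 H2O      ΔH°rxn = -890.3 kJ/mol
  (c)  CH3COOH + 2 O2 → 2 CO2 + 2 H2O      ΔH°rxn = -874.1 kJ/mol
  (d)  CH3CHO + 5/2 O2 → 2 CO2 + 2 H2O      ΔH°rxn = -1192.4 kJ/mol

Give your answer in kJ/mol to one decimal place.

(a): not needed.
(b) × 3: (3)·(-890.3) = -2670.9 kJ/mol
(c) reversed and × 3: (-3)·(-874.1) = +2622.3 kJ/mol
(d) as written: -1192.4 kJ/mol
ΔH°rxn = (3)·(-890.3) + (-3)·(-874.1) + (1)·(-1192.4) = -1241.0 kJ/mol

ΔH°rxn = -1241.0 kJ/mol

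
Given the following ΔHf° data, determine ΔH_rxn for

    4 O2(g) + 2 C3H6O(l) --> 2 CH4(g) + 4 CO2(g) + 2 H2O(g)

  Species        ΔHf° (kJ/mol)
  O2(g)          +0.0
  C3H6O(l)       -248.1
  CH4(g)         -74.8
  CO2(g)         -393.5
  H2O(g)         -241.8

ΔH°rxn = Σ nΔHf°(products) − Σ nΔHf°(reactants).
Products: 2·(-74.8) + 4·(-393.5) + 2·(-241.8) = -2207.2
Reactants: 4·(+0.0) + 2·(-248.1) = -496.2
ΔH_rxn = (-2207.2) − (-496.2) = -1711.0 kJ/mol

ΔH_rxn = -1711.0 kJ/mol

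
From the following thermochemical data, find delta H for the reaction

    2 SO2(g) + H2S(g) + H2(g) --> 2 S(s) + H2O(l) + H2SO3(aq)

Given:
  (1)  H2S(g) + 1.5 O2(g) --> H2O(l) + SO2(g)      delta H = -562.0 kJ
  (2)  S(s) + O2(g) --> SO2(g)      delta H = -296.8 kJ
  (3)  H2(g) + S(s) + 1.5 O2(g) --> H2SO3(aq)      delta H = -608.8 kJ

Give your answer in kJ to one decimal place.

delta H = -280.4 kJ

(1) as written (H2S(g) already on the reactant side): -562.0 kJ
(2) reversed and × 3: (-3)·(-296.8) = +890.4 kJ
(3) as written (H2SO3(aq) already on the product side): -608.8 kJ
delta H = (-562.0) + (+890.4) + (-608.8) = -280.4 kJ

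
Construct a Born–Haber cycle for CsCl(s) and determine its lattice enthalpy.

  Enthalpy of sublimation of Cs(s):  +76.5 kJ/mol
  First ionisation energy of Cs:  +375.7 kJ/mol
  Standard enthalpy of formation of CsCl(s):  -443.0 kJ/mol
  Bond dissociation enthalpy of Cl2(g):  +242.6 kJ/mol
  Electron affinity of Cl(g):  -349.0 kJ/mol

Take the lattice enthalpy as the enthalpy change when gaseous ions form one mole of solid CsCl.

ΔHf° = 1·ΔHsub + 1·(ΣIE) + 1/2·D(Cl2) + 1·EA + U
-443.0 = 1·(+76.5) + 1·(+375.7) + 1/2·(+242.6) + 1·(-349.0) + U
U = -443.0 − (+224.5) = -667.5 kJ/mol

U = -667.5 kJ/mol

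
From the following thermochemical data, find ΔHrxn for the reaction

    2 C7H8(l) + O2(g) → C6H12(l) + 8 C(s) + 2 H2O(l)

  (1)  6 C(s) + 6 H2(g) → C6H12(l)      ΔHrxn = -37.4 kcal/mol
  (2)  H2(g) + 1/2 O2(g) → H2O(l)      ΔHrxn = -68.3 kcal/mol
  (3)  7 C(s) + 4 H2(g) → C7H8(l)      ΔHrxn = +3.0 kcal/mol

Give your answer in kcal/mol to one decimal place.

ΔHrxn = -180.0 kcal/mol

(1) as written (C6H12(l) already on the product side): -37.4 kcal/mol
(2) × 2 (×2 to match 2 H2O(l) in the target): (2)·(-68.3) = -136.6 kcal/mol
(3) reversed and × 2 (reverse to put C7H8(l) on the reactant side; scale by 2 for the 2 C7H8(l)): (-2)·(+3.0) = -6.0 kcal/mol
ΔHrxn = (1)·(-37.4) + (2)·(-68.3) + (-2)·(+3.0) = -180.0 kcal/mol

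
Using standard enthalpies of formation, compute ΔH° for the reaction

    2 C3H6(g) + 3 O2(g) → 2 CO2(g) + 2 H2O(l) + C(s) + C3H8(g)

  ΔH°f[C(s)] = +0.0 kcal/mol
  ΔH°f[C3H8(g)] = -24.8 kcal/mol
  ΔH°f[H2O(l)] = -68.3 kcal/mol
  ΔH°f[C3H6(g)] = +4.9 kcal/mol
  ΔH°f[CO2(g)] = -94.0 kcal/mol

Products: 2·(-94.0) + 2·(-68.3) + 1·(+0.0) + 1·(-24.8) = -349.4
Reactants: 2·(+4.9) + 3·(+0.0) = +9.8
ΔH° = (-349.4) − (+9.8) = -359.2 kcal/mol

ΔH° = -359.2 kcal/mol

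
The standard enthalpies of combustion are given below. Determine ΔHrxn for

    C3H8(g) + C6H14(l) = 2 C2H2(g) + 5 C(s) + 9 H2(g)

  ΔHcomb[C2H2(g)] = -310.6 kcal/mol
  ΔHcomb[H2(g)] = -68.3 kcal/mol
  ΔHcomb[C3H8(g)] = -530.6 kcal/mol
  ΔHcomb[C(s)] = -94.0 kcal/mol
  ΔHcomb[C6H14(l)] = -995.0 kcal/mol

ΔHrxn = 180.3 kcal/mol

Using ΔH = Σ nΔHc°(reactants) − Σ nΔHc°(products):
= [1·(-530.6) + 1·(-995.0)] − [2·(-310.6) + 5·(-94.0) + 9·(-68.3)]
= 180.3 kcal/mol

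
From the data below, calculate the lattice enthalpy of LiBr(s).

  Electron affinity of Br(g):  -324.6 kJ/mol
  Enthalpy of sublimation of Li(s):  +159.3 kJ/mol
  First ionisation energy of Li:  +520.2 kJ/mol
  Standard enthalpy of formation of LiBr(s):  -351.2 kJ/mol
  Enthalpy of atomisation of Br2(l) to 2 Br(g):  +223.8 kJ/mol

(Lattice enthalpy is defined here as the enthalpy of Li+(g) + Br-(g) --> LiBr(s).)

U = -818.0 kJ/mol

ΔHf° = 1·ΔHsub + 1·(ΣIE) + 1/2·D(Br2) + 1·EA + U
-351.2 = 1·(+159.3) + 1·(+520.2) + 1/2·(+223.8) + 1·(-324.6) + U
U = -351.2 − (+466.8) = -818.0 kJ/mol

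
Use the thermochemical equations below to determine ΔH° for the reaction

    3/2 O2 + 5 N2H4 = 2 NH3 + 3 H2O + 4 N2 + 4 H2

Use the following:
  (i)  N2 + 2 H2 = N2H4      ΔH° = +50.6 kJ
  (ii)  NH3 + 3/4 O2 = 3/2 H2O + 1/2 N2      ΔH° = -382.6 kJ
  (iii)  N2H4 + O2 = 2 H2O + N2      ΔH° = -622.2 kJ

(i) reversed and × 2: (-2)·(+50.6) = -101.2 kJ
(ii) reversed and × 2: (-2)·(-382.6) = +765.2 kJ
(iii) × 3: (3)·(-622.2) = -1866.6 kJ
ΔH° = (-2)·(+50.6) + (-2)·(-382.6) + (3)·(-622.2) = -1202.6 kJ

ΔH° = -1202.6 kJ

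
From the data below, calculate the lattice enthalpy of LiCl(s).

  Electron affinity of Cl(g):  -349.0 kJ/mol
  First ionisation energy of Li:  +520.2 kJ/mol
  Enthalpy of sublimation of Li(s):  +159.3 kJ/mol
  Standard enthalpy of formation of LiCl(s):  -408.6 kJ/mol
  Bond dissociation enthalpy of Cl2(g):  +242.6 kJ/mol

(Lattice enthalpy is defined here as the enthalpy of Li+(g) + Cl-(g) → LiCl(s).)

ΔHf° = 1·ΔHsub + 1·(ΣIE) + 1/2·D(Cl2) + 1·EA + U
-408.6 = 1·(+159.3) + 1·(+520.2) + 1/2·(+242.6) + 1·(-349.0) + U
U = -408.6 − (+451.8) = -860.4 kJ/mol

U = -860.4 kJ/mol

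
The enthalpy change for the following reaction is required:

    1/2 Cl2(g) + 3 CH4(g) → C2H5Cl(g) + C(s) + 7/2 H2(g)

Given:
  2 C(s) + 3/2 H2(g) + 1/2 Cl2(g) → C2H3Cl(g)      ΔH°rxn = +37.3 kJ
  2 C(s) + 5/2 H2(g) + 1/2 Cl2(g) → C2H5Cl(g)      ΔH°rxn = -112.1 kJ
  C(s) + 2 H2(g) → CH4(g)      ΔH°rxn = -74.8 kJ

equation 1: not needed (C2H3Cl(g) appears nowhere else).
equation 2 as written (C2H5Cl(g) already on the product side): -112.1 kJ
equation 3 reversed and × 3 (CH4(g) must end up as a reactant; scale by 3 for the 3 CH4(g)): (-3)·(-74.8) = +224.4 kJ
By Hess's law, ΔH°rxn = (-112.1) + (+224.4) = 112.3 kJ

ΔH°rxn = 112.3 kJ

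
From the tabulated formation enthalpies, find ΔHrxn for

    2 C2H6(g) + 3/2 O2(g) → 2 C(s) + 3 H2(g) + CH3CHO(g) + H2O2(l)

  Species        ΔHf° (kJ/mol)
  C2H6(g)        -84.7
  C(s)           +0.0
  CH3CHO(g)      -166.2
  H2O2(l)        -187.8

ΔHrxn = -184.6 kJ/mol

ΔH°rxn = Σ nΔHf°(products) − Σ nΔHf°(reactants).
Products: 2·(+0.0) + 3·(+0.0) + 1·(-166.2) + 1·(-187.8) = -354.0
Reactants: 2·(-84.7) + 3/2·(+0.0) = -169.4
ΔHrxn = (-354.0) − (-169.4) = -184.6 kJ/mol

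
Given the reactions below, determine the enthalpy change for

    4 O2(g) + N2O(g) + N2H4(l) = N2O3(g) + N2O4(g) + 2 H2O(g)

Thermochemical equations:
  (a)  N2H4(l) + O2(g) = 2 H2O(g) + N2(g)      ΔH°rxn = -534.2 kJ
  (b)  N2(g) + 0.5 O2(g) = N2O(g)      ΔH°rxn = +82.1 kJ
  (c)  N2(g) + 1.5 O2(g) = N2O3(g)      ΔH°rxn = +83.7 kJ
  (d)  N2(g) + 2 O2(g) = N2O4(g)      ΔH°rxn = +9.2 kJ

(a) as written: -534.2 kJ
(b) reversed: -82.1 kJ
(c) as written: +83.7 kJ
(d) as written: +9.2 kJ
Summing the manipulated equations, ΔH°rxn = (-534.2) + (-82.1) + (+83.7) + (+9.2) = -523.4 kJ

ΔH°rxn = -523.4 kJ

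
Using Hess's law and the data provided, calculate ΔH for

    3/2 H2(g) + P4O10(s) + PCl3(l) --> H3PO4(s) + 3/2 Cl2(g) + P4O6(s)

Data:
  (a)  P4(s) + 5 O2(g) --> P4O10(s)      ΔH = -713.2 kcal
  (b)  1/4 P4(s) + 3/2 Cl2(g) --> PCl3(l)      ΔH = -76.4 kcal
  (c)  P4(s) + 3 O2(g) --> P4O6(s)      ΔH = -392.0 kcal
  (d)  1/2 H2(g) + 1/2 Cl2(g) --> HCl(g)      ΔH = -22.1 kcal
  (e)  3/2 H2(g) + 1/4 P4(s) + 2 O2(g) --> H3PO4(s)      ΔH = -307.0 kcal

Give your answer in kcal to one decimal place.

ΔH = 90.6 kcal

(a) reversed: +713.2 kcal
(b) reversed: +76.4 kcal
(c) as written: -392.0 kcal
(d): not needed.
(e) as written: -307.0 kcal
ΔH = (+713.2) + (+76.4) + (-392.0) + (-307.0) = 90.6 kcal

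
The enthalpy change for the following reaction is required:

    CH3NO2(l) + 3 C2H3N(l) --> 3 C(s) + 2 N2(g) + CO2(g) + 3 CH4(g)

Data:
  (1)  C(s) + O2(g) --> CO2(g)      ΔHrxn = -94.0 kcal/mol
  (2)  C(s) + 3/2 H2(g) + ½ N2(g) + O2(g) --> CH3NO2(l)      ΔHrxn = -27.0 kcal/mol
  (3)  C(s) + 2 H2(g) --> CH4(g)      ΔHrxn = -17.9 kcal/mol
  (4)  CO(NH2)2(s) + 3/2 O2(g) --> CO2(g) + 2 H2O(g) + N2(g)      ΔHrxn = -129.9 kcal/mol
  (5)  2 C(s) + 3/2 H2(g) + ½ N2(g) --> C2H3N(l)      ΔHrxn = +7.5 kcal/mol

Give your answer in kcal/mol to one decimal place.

(1) as written: -94.0 kcal/mol
(2) reversed: +27.0 kcal/mol
(3) × 3: (3)·(-17.9) = -53.7 kcal/mol
(4): not needed.
(5) reversed and × 3: (-3)·(+7.5) = -22.5 kcal/mol
By Hess's law, ΔHrxn = (1)·(-94.0) + (-1)·(-27.0) + (3)·(-17.9) + (-3)·(+7.5) = -143.2 kcal/mol

ΔHrxn = -143.2 kcal/mol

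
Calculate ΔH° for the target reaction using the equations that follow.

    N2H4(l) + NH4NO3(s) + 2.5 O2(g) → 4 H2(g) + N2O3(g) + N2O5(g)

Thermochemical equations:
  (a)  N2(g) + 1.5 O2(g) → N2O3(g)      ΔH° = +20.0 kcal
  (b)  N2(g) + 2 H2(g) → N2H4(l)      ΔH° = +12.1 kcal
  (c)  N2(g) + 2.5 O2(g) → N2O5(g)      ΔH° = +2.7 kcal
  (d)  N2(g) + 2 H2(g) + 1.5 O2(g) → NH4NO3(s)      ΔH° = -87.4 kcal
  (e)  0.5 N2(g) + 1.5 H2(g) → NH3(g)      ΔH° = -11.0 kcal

ΔH° = 98.0 kcal

(a) as written: +20.0 kcal
(b) reversed: -12.1 kcal
(c) as written: +2.7 kcal
(d) reversed: +87.4 kcal
(e): not needed.
ΔH° = (1)·(+20.0) + (-1)·(+12.1) + (1)·(+2.7) + (-1)·(-87.4) = 98.0 kcal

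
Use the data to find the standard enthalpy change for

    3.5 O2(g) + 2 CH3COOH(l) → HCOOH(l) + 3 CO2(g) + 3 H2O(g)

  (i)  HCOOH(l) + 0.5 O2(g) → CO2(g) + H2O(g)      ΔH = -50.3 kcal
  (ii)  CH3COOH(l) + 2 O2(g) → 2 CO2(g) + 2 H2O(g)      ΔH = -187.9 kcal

ΔH = -325.5 kcal

(i) reversed (HCOOH(l) must end up as a product): +50.3 kcal
(ii) × 2 (×2 to match 2 CH3COOH(l) in the target): (2)·(-187.9) = -375.8 kcal
Since enthalpy is a state function, ΔH = (+50.3) + (-375.8) = -325.5 kcal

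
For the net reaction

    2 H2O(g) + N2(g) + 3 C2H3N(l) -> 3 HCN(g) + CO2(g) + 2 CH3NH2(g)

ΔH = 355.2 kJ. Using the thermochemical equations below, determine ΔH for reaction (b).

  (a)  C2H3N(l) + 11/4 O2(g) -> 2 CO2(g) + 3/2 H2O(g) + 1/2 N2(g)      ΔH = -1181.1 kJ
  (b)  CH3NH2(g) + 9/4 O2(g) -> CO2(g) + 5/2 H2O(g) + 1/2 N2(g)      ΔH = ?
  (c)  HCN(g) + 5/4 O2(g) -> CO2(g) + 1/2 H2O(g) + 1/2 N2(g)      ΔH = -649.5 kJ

ΔH = -975.0 kJ

(a) × 3: (3)·(-1181.1) = -3543.3 kJ
(b) reversed and × 2: contributes −2·x
(c) reversed and × 3: (-3)·(-649.5) = +1948.5 kJ
+355.2 = (-3543.3) + (+1948.5) − 2·x
x = (+355.2 − (-1594.8)) / (-2) = -975.0 kJ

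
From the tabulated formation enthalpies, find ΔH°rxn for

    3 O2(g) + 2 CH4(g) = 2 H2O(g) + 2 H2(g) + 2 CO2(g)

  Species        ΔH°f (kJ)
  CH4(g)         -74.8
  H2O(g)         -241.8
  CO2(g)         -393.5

Products: 2·(-241.8) + 2·(+0.0) + 2·(-393.5) = -1270.6
Reactants: 3·(+0.0) + 2·(-74.8) = -149.6
ΔH°rxn = (-1270.6) − (-149.6) = -1121.0 kJ

ΔH°rxn = -1121.0 kJ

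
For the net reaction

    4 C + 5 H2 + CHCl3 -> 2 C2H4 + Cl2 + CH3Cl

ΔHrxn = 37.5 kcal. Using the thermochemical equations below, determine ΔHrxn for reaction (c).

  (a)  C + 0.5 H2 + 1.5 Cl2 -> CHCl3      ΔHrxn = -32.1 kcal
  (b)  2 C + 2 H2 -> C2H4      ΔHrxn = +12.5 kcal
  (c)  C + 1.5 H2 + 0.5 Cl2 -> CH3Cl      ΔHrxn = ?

(a) reversed: +32.1 kcal
(b) × 2: (2)·(+12.5) = +25.0 kcal
(c) as written: contributes x
+37.5 = (+32.1) + (+25.0) + x
x = (+37.5 − (+57.1)) / (1) = -19.6 kcal

ΔHrxn = -19.6 kcal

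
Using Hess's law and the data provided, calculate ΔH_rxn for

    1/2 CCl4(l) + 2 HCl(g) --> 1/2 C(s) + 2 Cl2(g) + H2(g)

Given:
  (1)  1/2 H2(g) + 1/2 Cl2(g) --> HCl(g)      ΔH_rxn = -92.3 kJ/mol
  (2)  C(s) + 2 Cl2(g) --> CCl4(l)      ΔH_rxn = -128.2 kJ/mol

(1) reversed and × 2: (-2)·(-92.3) = +184.6 kJ/mol
(2) reversed and × 1/2: (-1/2)·(-128.2) = +64.1 kJ/mol
By Hess's law, ΔH_rxn = (+184.6) + (+64.1) = 248.7 kJ/mol

ΔH_rxn = 248.7 kJ/mol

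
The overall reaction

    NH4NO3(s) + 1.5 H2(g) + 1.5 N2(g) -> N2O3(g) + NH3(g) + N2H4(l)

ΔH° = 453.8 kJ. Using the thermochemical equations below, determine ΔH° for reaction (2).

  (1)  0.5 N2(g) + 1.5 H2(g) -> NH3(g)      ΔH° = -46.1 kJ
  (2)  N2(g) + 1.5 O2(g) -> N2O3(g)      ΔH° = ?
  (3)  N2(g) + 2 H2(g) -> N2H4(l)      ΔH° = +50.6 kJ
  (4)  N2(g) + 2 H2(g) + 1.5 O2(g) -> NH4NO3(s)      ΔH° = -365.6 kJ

(1) as written: -46.1 kJ
(2) as written: contributes x
(3) as written: +50.6 kJ
(4) reversed: +365.6 kJ
+453.8 = (-46.1) + (+50.6) + (+365.6) + x
x = (+453.8 − (+370.1)) / (1) = 83.7 kJ

ΔH° = 83.7 kJ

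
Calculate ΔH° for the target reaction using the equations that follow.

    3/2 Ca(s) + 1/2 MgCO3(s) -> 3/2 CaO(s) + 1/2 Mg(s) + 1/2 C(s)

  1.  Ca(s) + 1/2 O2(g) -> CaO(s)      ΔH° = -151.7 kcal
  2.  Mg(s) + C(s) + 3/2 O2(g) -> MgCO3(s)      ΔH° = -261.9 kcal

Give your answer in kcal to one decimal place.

ΔH° = -96.6 kcal

eq. 1 × 3/2: (3/2)·(-151.7) = -227.55 kcal
eq. 2 reversed and × 1/2: (-1/2)·(-261.9) = +130.95 kcal
ΔH° = (3/2)·(-151.7) + (-1/2)·(-261.9) = -96.6 kcal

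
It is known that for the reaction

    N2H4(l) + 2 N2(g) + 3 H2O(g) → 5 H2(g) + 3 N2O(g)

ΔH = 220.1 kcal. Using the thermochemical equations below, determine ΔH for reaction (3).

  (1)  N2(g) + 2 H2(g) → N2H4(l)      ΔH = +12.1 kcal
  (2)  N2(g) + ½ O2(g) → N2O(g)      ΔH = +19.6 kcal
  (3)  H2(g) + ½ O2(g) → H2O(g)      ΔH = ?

ΔH = -57.8 kcal

(1) reversed: -12.1 kcal
(2) × 3: (3)·(+19.6) = +58.8 kcal
(3) reversed and × 3: contributes −3·x
+220.1 = (-12.1) + (+58.8) − 3·x
x = (+220.1 − (+46.7)) / (-3) = -57.8 kcal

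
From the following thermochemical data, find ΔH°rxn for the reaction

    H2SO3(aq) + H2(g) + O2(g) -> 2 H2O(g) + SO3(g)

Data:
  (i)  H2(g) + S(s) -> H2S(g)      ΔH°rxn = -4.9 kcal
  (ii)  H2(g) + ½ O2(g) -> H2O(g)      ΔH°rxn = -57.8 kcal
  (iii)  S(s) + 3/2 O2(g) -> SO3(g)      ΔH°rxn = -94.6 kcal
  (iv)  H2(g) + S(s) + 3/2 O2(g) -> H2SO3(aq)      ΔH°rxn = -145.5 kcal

ΔH°rxn = -64.7 kcal

(i): not needed.
(ii) × 2: (2)·(-57.8) = -115.6 kcal
(iii) as written: -94.6 kcal
(iv) reversed: +145.5 kcal
ΔH°rxn = (2)·(-57.8) + (1)·(-94.6) + (-1)·(-145.5) = -64.7 kcal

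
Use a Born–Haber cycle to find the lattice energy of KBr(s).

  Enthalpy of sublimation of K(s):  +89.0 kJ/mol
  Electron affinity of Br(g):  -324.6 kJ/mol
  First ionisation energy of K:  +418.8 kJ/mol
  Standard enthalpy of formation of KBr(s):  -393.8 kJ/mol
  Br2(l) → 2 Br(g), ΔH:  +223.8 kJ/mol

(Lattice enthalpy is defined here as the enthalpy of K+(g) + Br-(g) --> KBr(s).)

ΔHf° = 1·ΔHsub + 1·(ΣIE) + 1/2·D(Br2) + 1·EA + U
-393.8 = 1·(+89.0) + 1·(+418.8) + 1/2·(+223.8) + 1·(-324.6) + U
U = -393.8 − (+295.1) = -688.9 kJ/mol

U = -688.9 kJ/mol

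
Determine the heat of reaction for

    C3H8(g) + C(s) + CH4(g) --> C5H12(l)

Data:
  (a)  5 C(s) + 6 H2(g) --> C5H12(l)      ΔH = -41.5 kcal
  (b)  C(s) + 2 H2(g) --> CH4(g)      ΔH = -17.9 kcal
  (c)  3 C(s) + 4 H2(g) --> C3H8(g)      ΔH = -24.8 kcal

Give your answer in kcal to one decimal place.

(a) as written (C5H12(l) already on the product side): -41.5 kcal
(b) reversed (CH4(g) must end up as a reactant): +17.9 kcal
(c) reversed (reverse to put C3H8(g) on the reactant side): +24.8 kcal
ΔH = (-41.5) + (+17.9) + (+24.8) = 1.2 kcal

ΔH = 1.2 kcal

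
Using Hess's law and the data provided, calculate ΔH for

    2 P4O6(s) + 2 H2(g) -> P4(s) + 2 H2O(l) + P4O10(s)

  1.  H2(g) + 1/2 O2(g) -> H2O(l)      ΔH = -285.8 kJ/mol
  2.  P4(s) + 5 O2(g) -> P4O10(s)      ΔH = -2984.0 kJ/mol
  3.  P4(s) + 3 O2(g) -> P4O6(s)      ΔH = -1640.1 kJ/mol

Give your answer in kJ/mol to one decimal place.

eq. 1 × 2 (×2 to match 2 H2O(l) in the target): (2)·(-285.8) = -571.6 kJ/mol
eq. 2 as written (P4O10(s) already on the product side): -2984.0 kJ/mol
eq. 3 reversed and × 2 (reverse to put P4O6(s) on the reactant side; scale by 2 for the 2 P4O6(s)): (-2)·(-1640.1) = +3280.2 kJ/mol
Since enthalpy is a state function, ΔH = (2)·(-285.8) + (1)·(-2984.0) + (-2)·(-1640.1) = -275.4 kJ/mol

ΔH = -275.4 kJ/mol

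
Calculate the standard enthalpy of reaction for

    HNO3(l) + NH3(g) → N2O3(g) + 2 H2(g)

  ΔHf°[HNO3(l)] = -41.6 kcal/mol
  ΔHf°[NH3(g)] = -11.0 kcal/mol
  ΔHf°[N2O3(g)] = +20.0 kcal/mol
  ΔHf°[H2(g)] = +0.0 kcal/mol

ΔH°rxn = Σ nΔHf°(products) − Σ nΔHf°(reactants).
Products: 1·(+20.0) + 2·(+0.0) = +20.0
Reactants: 1·(-41.6) + 1·(-11.0) = -52.6
ΔH°rxn = (+20.0) − (-52.6) = 72.6 kcal/mol

ΔH°rxn = 72.6 kcal/mol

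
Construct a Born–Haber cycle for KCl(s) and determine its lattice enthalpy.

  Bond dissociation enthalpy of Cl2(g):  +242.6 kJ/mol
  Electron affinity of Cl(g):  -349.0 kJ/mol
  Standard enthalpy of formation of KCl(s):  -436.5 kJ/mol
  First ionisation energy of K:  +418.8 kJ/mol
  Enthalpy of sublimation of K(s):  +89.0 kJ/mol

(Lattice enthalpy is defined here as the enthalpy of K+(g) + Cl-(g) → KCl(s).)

ΔHf° = 1·ΔHsub + 1·(ΣIE) + 1/2·D(Cl2) + 1·EA + U
-436.5 = 1·(+89.0) + 1·(+418.8) + 1/2·(+242.6) + 1·(-349.0) + U
U = -436.5 − (+280.1) = -716.6 kJ/mol

U = -716.6 kJ/mol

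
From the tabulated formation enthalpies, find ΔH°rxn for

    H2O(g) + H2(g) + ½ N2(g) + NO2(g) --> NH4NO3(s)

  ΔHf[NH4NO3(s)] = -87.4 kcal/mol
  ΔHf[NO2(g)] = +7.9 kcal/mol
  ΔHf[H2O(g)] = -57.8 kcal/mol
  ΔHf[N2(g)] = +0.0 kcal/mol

ΔH°rxn = -37.5 kcal/mol

Products: 1·(-87.4) = -87.4
Reactants: 1·(-57.8) + 1·(+0.0) + 1/2·(+0.0) + 1·(+7.9) = -49.9
ΔH°rxn = (-87.4) − (-49.9) = -37.5 kcal/mol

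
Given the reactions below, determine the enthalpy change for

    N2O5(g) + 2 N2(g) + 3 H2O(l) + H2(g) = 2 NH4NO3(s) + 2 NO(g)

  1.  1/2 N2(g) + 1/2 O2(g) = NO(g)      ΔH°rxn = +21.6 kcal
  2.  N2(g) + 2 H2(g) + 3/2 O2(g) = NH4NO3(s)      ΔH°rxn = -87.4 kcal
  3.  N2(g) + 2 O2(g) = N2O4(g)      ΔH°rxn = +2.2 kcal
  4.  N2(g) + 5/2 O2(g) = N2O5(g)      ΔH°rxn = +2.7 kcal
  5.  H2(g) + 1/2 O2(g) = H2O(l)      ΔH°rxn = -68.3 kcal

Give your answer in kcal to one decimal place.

ΔH°rxn = 70.6 kcal

eq. 1 × 2: (2)·(+21.6) = +43.2 kcal
eq. 2 × 2: (2)·(-87.4) = -174.8 kcal
eq. 3: not needed.
eq. 4 reversed: -2.7 kcal
eq. 5 reversed and × 3: (-3)·(-68.3) = +204.9 kcal
Since enthalpy is a state function, ΔH°rxn = (2)·(+21.6) + (2)·(-87.4) + (-1)·(+2.7) + (-3)·(-68.3) = 70.6 kcal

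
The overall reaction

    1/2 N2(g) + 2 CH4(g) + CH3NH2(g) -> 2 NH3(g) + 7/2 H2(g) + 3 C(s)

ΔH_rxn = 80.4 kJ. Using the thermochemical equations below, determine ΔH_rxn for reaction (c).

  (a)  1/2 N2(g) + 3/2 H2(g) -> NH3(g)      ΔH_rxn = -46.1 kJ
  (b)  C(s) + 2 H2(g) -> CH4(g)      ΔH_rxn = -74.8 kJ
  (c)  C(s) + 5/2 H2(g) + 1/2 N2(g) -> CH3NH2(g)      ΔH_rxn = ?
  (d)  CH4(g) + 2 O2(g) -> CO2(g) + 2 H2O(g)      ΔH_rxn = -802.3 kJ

(a) × 2: (2)·(-46.1) = -92.2 kJ
(b) reversed and × 2: (-2)·(-74.8) = +149.6 kJ
(c) reversed: contributes −x
(d): not needed.
+80.4 = (-92.2) + (+149.6) − x
x = (+80.4 − (+57.4)) / (-1) = -23.0 kJ

ΔH_rxn = -23.0 kJ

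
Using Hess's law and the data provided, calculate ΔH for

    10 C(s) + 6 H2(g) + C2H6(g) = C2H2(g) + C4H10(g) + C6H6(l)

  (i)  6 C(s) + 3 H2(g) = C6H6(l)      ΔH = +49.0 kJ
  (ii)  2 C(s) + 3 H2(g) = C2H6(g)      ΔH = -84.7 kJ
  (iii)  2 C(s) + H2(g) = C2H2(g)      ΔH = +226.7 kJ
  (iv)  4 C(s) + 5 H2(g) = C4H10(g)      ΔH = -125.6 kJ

ΔH = 234.8 kJ

(i) as written (C6H6(l) already on the product side): +49.0 kJ
(ii) reversed (C2H6(g) must end up as a reactant): +84.7 kJ
(iii) as written (C2H2(g) already on the product side): +226.7 kJ
(iv) as written (C4H10(g) already on the product side): -125.6 kJ
Since enthalpy is a state function, ΔH = (+49.0) + (+84.7) + (+226.7) + (-125.6) = 234.8 kJ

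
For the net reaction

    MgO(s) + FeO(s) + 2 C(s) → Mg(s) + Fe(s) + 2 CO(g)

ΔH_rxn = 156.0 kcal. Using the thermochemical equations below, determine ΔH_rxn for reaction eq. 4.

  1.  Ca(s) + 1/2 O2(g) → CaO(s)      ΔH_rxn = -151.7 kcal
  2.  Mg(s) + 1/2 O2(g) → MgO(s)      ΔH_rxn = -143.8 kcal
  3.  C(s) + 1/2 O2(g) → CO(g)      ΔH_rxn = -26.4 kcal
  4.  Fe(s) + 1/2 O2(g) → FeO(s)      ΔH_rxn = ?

eq. 1: not needed (CaO(s) appears nowhere else).
eq. 2 reversed (reverse to put MgO(s) on the reactant side): +143.8 kcal
eq. 3 × 2 (×2 to match 2 CO(g) in the target): (2)·(-26.4) = -52.8 kcal
eq. 4 reversed (reverse to put FeO(s) on the reactant side): contributes −x
+156.0 = (+143.8) + (-52.8) − x
x = (+156.0 − (+91.0)) / (-1) = -65.0 kcal

ΔH_rxn = -65.0 kcal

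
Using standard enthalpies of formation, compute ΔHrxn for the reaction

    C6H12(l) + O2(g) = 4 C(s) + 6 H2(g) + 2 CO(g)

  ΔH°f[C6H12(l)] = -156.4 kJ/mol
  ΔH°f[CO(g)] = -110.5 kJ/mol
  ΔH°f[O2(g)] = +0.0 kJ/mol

Products: 4·(+0.0) + 6·(+0.0) + 2·(-110.5) = -221.0
Reactants: 1·(-156.4) + 1·(+0.0) = -156.4
ΔHrxn = (-221.0) − (-156.4) = -64.6 kJ/mol

ΔHrxn = -64.6 kJ/mol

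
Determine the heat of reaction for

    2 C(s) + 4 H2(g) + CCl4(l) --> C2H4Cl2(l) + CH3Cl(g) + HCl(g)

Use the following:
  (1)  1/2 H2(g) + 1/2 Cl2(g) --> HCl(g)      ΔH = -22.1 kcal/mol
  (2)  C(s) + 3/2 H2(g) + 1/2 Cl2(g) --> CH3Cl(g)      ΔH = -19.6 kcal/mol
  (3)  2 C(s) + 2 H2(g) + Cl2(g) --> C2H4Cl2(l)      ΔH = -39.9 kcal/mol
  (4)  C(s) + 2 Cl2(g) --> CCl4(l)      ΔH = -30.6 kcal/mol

(1) as written (HCl(g) already on the product side): -22.1 kcal/mol
(2) as written (CH3Cl(g) already on the product side): -19.6 kcal/mol
(3) as written (C2H4Cl2(l) already on the product side): -39.9 kcal/mol
(4) reversed (CCl4(l) must end up as a reactant): +30.6 kcal/mol
ΔH = (1)·(-22.1) + (1)·(-19.6) + (1)·(-39.9) + (-1)·(-30.6) = -51.0 kcal/mol

ΔH = -51.0 kcal/mol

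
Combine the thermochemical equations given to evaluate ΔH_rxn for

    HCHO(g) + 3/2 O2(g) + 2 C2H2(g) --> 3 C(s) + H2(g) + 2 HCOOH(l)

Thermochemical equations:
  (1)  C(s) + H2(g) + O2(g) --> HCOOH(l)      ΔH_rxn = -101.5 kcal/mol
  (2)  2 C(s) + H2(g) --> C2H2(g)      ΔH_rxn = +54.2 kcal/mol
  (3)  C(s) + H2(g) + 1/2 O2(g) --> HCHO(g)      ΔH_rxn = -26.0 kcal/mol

ΔH_rxn = -285.4 kcal/mol

(1) × 2 (×2 to match 2 HCOOH(l) in the target): (2)·(-101.5) = -203.0 kcal/mol
(2) reversed and × 2 (C2H2(g) must end up as a reactant; scale by 2 for the 2 C2H2(g)): (-2)·(+54.2) = -108.4 kcal/mol
(3) reversed (reverse to put HCHO(g) on the reactant side): +26.0 kcal/mol
Summing the manipulated equations, ΔH_rxn = (2)·(-101.5) + (-2)·(+54.2) + (-1)·(-26.0) = -285.4 kcal/mol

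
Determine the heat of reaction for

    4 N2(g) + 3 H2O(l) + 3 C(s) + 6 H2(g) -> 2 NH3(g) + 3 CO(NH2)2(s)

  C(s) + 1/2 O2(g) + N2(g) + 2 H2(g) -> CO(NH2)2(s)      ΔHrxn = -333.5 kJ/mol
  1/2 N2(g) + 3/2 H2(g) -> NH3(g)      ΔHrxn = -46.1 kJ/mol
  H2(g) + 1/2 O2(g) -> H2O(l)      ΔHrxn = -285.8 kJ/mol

equation 1 × 3: (3)·(-333.5) = -1000.5 kJ/mol
equation 2 × 2: (2)·(-46.1) = -92.2 kJ/mol
equation 3 reversed and × 3: (-3)·(-285.8) = +857.4 kJ/mol
Summing the manipulated equations, ΔHrxn = (-1000.5) + (-92.2) + (+857.4) = -235.3 kJ/mol

ΔHrxn = -235.3 kJ/mol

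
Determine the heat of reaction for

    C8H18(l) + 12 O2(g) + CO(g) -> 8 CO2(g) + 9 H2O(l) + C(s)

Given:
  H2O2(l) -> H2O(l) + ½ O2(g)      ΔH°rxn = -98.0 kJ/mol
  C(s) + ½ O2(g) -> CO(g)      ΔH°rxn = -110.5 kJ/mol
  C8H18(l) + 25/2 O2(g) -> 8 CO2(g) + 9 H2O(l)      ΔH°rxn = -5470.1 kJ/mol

ΔH°rxn = -5359.6 kJ/mol

equation 1: not needed (H2O2(l) appears nowhere else).
equation 2 reversed (CO(g) must end up as a reactant): +110.5 kJ/mol
equation 3 as written (C8H18(l) already on the reactant side): -5470.1 kJ/mol
ΔH°rxn = (-1)·(-110.5) + (1)·(-5470.1) = -5359.6 kJ/mol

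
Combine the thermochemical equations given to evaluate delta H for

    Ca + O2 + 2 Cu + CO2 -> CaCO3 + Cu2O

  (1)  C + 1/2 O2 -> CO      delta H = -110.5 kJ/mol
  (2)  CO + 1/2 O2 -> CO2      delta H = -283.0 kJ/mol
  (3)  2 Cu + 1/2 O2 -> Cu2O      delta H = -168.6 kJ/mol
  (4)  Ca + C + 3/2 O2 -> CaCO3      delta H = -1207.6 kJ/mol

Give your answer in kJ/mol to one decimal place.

delta H = -982.7 kJ/mol

(1) reversed: +110.5 kJ/mol
(2) reversed (reverse to put CO2 on the reactant side): +283.0 kJ/mol
(3) as written (Cu2O already on the product side): -168.6 kJ/mol
(4) as written (CaCO3 already on the product side): -1207.6 kJ/mol
delta H = (+110.5) + (+283.0) + (-168.6) + (-1207.6) = -982.7 kJ/mol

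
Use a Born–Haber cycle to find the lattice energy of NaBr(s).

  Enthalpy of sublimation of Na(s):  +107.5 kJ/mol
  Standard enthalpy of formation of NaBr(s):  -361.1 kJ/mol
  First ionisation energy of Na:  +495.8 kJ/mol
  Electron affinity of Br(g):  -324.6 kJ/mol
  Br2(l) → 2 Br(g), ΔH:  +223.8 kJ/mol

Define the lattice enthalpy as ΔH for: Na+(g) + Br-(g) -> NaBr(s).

ΔHf° = 1·ΔHsub + 1·(ΣIE) + 1/2·D(Br2) + 1·EA + U
-361.1 = 1·(+107.5) + 1·(+495.8) + 1/2·(+223.8) + 1·(-324.6) + U
U = -361.1 − (+390.6) = -751.7 kJ/mol

U = -751.7 kJ/mol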